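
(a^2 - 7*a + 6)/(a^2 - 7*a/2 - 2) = 2*(-a^2 + 7*a - 6)/(-2*a^2 + 7*a + 4)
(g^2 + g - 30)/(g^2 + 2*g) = (g^2 + g - 30)/(g*(g + 2))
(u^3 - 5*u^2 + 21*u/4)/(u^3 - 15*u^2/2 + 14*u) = (u - 3/2)/(u - 4)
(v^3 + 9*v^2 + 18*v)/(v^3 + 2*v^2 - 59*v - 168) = v*(v + 6)/(v^2 - v - 56)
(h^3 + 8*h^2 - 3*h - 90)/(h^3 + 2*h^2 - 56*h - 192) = (h^2 + 2*h - 15)/(h^2 - 4*h - 32)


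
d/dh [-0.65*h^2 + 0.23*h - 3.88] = 0.23 - 1.3*h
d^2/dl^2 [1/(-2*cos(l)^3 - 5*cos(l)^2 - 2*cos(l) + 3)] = -(2*(7*cos(l) + 20*cos(2*l) + 9*cos(3*l))*(7*cos(l) + 5*cos(2*l) + cos(3*l) - 1) + 64*(3*cos(l)^2 + 5*cos(l) + 1)^2*sin(l)^2)/(7*cos(l) + 5*cos(2*l) + cos(3*l) - 1)^3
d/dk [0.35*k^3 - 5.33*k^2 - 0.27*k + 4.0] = 1.05*k^2 - 10.66*k - 0.27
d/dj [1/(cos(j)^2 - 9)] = 2*sin(j)*cos(j)/(cos(j)^2 - 9)^2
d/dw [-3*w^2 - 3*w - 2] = -6*w - 3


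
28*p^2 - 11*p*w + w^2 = (-7*p + w)*(-4*p + w)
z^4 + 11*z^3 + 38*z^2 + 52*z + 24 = (z + 1)*(z + 2)^2*(z + 6)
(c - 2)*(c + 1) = c^2 - c - 2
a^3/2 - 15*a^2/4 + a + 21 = (a/2 + 1)*(a - 6)*(a - 7/2)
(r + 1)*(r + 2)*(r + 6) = r^3 + 9*r^2 + 20*r + 12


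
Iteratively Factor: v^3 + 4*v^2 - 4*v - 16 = (v + 4)*(v^2 - 4) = (v - 2)*(v + 4)*(v + 2)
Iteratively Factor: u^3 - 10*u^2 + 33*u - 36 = (u - 4)*(u^2 - 6*u + 9) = (u - 4)*(u - 3)*(u - 3)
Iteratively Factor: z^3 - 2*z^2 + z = (z - 1)*(z^2 - z) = z*(z - 1)*(z - 1)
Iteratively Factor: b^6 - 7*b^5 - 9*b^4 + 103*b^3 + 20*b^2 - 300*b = (b - 2)*(b^5 - 5*b^4 - 19*b^3 + 65*b^2 + 150*b) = (b - 2)*(b + 2)*(b^4 - 7*b^3 - 5*b^2 + 75*b) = (b - 5)*(b - 2)*(b + 2)*(b^3 - 2*b^2 - 15*b) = (b - 5)^2*(b - 2)*(b + 2)*(b^2 + 3*b) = b*(b - 5)^2*(b - 2)*(b + 2)*(b + 3)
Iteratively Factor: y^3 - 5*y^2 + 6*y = (y - 3)*(y^2 - 2*y) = y*(y - 3)*(y - 2)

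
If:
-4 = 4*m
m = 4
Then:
No Solution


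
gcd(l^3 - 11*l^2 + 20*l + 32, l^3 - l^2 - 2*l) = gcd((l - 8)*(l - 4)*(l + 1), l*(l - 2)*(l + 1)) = l + 1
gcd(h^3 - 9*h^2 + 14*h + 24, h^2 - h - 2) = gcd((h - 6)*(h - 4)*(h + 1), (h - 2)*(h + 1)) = h + 1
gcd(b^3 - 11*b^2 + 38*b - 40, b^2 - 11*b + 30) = b - 5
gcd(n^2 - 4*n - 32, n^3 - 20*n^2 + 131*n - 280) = n - 8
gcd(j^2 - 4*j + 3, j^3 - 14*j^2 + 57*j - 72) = j - 3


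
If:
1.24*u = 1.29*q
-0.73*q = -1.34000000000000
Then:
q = 1.84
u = 1.91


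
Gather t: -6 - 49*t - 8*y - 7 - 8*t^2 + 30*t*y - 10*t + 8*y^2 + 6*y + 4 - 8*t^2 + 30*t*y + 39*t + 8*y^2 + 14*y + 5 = -16*t^2 + t*(60*y - 20) + 16*y^2 + 12*y - 4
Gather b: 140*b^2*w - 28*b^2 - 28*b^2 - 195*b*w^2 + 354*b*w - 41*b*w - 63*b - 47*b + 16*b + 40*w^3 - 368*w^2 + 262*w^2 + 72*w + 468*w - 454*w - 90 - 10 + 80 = b^2*(140*w - 56) + b*(-195*w^2 + 313*w - 94) + 40*w^3 - 106*w^2 + 86*w - 20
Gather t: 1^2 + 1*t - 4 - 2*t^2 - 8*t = -2*t^2 - 7*t - 3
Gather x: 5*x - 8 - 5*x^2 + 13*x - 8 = -5*x^2 + 18*x - 16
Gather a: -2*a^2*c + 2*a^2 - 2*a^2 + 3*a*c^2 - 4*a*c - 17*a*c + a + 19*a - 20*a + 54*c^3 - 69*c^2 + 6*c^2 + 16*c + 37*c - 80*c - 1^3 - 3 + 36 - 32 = -2*a^2*c + a*(3*c^2 - 21*c) + 54*c^3 - 63*c^2 - 27*c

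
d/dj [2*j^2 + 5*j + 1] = 4*j + 5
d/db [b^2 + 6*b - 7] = 2*b + 6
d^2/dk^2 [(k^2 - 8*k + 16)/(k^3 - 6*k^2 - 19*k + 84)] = 2*(k^6 - 24*k^5 + 297*k^4 - 1910*k^3 + 6360*k^2 - 10656*k + 8128)/(k^9 - 18*k^8 + 51*k^7 + 720*k^6 - 3993*k^5 - 7002*k^4 + 71765*k^3 - 36036*k^2 - 402192*k + 592704)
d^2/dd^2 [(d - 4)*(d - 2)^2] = 6*d - 16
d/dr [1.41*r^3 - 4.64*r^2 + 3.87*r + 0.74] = 4.23*r^2 - 9.28*r + 3.87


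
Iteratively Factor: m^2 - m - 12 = (m - 4)*(m + 3)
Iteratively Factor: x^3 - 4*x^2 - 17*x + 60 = (x - 3)*(x^2 - x - 20) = (x - 5)*(x - 3)*(x + 4)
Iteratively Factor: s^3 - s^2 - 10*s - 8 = (s + 2)*(s^2 - 3*s - 4) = (s - 4)*(s + 2)*(s + 1)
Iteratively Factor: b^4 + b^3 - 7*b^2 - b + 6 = (b + 1)*(b^3 - 7*b + 6) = (b - 1)*(b + 1)*(b^2 + b - 6) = (b - 1)*(b + 1)*(b + 3)*(b - 2)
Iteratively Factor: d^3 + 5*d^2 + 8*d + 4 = (d + 1)*(d^2 + 4*d + 4) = (d + 1)*(d + 2)*(d + 2)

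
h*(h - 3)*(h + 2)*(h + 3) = h^4 + 2*h^3 - 9*h^2 - 18*h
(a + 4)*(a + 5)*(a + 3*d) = a^3 + 3*a^2*d + 9*a^2 + 27*a*d + 20*a + 60*d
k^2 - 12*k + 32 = (k - 8)*(k - 4)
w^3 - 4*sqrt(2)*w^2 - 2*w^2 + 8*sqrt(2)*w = w*(w - 2)*(w - 4*sqrt(2))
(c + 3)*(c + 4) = c^2 + 7*c + 12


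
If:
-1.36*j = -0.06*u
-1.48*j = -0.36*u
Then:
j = 0.00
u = 0.00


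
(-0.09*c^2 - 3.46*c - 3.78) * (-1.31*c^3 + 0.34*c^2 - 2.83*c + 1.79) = 0.1179*c^5 + 4.502*c^4 + 4.0301*c^3 + 8.3455*c^2 + 4.504*c - 6.7662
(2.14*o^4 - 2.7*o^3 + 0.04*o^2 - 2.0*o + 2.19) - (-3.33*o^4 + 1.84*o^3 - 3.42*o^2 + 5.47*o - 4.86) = 5.47*o^4 - 4.54*o^3 + 3.46*o^2 - 7.47*o + 7.05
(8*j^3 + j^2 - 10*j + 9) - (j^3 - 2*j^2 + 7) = 7*j^3 + 3*j^2 - 10*j + 2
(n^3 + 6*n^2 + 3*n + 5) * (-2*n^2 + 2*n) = -2*n^5 - 10*n^4 + 6*n^3 - 4*n^2 + 10*n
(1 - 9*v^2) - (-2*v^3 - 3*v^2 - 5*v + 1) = 2*v^3 - 6*v^2 + 5*v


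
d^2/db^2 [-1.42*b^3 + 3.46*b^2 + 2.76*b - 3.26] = 6.92 - 8.52*b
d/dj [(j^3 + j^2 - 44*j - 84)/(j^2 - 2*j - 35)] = (j^2 + 10*j + 28)/(j^2 + 10*j + 25)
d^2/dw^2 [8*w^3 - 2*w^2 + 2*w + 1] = 48*w - 4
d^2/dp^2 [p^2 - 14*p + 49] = 2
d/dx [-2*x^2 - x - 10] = -4*x - 1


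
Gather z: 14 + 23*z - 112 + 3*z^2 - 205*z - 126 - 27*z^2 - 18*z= -24*z^2 - 200*z - 224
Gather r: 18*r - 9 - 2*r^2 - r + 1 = -2*r^2 + 17*r - 8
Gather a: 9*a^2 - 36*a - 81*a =9*a^2 - 117*a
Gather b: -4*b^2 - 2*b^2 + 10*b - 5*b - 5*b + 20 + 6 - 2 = 24 - 6*b^2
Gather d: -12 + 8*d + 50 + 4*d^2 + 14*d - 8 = 4*d^2 + 22*d + 30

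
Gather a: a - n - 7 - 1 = a - n - 8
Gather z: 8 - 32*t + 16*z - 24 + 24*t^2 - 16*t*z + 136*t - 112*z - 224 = 24*t^2 + 104*t + z*(-16*t - 96) - 240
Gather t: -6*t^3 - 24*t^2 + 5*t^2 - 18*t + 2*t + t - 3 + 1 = -6*t^3 - 19*t^2 - 15*t - 2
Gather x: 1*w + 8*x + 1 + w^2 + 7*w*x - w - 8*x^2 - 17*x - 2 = w^2 - 8*x^2 + x*(7*w - 9) - 1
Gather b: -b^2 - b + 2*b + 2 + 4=-b^2 + b + 6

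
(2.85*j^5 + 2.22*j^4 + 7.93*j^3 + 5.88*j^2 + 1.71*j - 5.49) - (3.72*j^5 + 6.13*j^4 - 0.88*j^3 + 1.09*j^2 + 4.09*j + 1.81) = -0.87*j^5 - 3.91*j^4 + 8.81*j^3 + 4.79*j^2 - 2.38*j - 7.3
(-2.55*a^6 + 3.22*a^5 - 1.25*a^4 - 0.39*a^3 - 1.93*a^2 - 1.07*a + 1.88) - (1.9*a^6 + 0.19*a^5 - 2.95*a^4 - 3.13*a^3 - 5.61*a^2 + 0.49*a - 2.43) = -4.45*a^6 + 3.03*a^5 + 1.7*a^4 + 2.74*a^3 + 3.68*a^2 - 1.56*a + 4.31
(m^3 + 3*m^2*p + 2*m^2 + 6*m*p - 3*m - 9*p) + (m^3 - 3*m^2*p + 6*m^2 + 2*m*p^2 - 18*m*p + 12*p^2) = 2*m^3 + 8*m^2 + 2*m*p^2 - 12*m*p - 3*m + 12*p^2 - 9*p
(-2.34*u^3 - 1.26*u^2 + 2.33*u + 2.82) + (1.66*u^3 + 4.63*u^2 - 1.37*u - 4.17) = -0.68*u^3 + 3.37*u^2 + 0.96*u - 1.35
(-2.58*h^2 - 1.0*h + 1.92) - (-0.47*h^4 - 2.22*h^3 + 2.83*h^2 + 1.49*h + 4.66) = 0.47*h^4 + 2.22*h^3 - 5.41*h^2 - 2.49*h - 2.74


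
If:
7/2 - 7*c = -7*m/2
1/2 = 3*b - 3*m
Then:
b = m + 1/6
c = m/2 + 1/2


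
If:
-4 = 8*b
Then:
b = -1/2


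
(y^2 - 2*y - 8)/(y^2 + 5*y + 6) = (y - 4)/(y + 3)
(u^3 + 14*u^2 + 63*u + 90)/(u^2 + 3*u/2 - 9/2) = 2*(u^2 + 11*u + 30)/(2*u - 3)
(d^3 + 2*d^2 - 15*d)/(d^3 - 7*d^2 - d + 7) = d*(d^2 + 2*d - 15)/(d^3 - 7*d^2 - d + 7)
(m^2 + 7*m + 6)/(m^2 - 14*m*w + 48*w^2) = (m^2 + 7*m + 6)/(m^2 - 14*m*w + 48*w^2)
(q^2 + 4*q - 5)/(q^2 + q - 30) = (q^2 + 4*q - 5)/(q^2 + q - 30)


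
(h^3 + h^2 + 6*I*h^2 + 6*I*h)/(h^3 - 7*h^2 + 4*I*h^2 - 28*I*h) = (h^2 + h*(1 + 6*I) + 6*I)/(h^2 + h*(-7 + 4*I) - 28*I)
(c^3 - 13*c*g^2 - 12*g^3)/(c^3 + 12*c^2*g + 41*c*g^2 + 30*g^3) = (c^2 - c*g - 12*g^2)/(c^2 + 11*c*g + 30*g^2)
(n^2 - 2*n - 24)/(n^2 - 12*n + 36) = (n + 4)/(n - 6)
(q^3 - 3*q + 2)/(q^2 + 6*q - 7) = (q^2 + q - 2)/(q + 7)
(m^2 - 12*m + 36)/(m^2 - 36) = (m - 6)/(m + 6)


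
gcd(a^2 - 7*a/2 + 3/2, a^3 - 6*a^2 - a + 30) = a - 3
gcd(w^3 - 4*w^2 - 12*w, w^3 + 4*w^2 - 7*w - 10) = 1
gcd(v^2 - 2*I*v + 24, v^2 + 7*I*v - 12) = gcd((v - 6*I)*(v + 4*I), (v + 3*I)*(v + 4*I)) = v + 4*I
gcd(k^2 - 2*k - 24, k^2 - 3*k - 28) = k + 4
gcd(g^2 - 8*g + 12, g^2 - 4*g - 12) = g - 6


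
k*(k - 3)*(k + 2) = k^3 - k^2 - 6*k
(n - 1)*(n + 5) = n^2 + 4*n - 5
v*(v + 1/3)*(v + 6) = v^3 + 19*v^2/3 + 2*v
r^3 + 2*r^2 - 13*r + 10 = (r - 2)*(r - 1)*(r + 5)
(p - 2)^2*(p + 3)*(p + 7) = p^4 + 6*p^3 - 15*p^2 - 44*p + 84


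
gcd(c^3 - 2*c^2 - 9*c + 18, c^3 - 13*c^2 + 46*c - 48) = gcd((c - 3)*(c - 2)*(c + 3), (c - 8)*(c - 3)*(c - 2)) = c^2 - 5*c + 6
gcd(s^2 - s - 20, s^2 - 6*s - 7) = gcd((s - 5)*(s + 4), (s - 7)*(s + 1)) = 1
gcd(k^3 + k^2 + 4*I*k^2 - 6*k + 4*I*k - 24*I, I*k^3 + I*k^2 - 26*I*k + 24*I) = 1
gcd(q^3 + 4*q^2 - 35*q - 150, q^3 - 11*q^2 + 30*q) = q - 6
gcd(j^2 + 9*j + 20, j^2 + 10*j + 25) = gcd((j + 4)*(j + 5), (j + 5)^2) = j + 5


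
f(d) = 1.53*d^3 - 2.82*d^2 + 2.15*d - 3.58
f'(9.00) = 323.18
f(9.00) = 902.72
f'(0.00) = 2.15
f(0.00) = -3.58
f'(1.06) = 1.33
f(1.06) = -2.65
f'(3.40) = 36.03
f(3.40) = 31.27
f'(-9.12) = 435.36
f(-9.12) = -1418.32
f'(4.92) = 85.51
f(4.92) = 120.95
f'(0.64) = 0.42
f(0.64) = -2.96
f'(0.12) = 1.54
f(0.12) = -3.36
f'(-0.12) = 2.89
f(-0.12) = -3.88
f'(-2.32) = 39.94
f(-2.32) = -42.85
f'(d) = 4.59*d^2 - 5.64*d + 2.15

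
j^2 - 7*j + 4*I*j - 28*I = (j - 7)*(j + 4*I)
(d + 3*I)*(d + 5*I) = d^2 + 8*I*d - 15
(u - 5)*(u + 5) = u^2 - 25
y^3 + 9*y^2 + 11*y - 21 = (y - 1)*(y + 3)*(y + 7)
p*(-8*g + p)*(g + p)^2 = -8*g^3*p - 15*g^2*p^2 - 6*g*p^3 + p^4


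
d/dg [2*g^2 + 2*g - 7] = 4*g + 2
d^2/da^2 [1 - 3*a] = 0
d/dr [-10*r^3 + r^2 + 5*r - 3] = -30*r^2 + 2*r + 5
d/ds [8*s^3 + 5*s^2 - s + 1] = 24*s^2 + 10*s - 1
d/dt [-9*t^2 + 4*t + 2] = 4 - 18*t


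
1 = 1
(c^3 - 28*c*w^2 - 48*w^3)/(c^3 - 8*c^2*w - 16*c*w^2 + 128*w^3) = (c^2 - 4*c*w - 12*w^2)/(c^2 - 12*c*w + 32*w^2)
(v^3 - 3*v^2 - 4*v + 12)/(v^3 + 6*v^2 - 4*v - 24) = (v - 3)/(v + 6)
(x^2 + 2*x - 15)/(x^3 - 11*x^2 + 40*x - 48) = (x + 5)/(x^2 - 8*x + 16)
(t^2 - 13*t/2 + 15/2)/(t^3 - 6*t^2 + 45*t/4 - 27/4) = 2*(t - 5)/(2*t^2 - 9*t + 9)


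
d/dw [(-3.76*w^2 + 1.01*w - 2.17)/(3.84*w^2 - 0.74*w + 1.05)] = (-1.096*w^2 + 8.7696*w - 0.5453)/(14.7456*w^4 - 5.6832*w^3 + 8.6116*w^2 - 1.554*w + 1.1025)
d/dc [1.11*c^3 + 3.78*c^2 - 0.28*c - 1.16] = 3.33*c^2 + 7.56*c - 0.28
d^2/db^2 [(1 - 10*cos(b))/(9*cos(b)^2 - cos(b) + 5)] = (-7290*sin(b)^4*cos(b) + 234*sin(b)^4 + 247*sin(b)^2 + 2935*cos(b)/4 - 2187*cos(3*b)/4 + 405*cos(5*b) - 293)/(9*sin(b)^2 + cos(b) - 14)^3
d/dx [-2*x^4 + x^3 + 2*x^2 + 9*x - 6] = -8*x^3 + 3*x^2 + 4*x + 9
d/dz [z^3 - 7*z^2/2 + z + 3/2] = 3*z^2 - 7*z + 1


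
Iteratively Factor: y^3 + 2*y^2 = (y)*(y^2 + 2*y) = y*(y + 2)*(y)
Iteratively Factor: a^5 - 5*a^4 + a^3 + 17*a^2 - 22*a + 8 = (a + 2)*(a^4 - 7*a^3 + 15*a^2 - 13*a + 4) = (a - 1)*(a + 2)*(a^3 - 6*a^2 + 9*a - 4) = (a - 4)*(a - 1)*(a + 2)*(a^2 - 2*a + 1) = (a - 4)*(a - 1)^2*(a + 2)*(a - 1)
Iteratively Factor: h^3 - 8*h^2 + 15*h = (h - 3)*(h^2 - 5*h) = h*(h - 3)*(h - 5)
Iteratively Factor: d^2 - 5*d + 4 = (d - 4)*(d - 1)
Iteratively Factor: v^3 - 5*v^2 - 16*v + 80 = (v + 4)*(v^2 - 9*v + 20) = (v - 5)*(v + 4)*(v - 4)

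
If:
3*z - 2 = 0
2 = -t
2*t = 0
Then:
No Solution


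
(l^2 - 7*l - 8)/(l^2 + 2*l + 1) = (l - 8)/(l + 1)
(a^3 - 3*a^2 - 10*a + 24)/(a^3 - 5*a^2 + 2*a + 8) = (a + 3)/(a + 1)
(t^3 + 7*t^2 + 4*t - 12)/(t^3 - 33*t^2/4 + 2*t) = 4*(t^3 + 7*t^2 + 4*t - 12)/(t*(4*t^2 - 33*t + 8))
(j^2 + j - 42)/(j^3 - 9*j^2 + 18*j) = (j + 7)/(j*(j - 3))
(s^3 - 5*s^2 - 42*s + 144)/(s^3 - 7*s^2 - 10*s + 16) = (s^2 + 3*s - 18)/(s^2 + s - 2)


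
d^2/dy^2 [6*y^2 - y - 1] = 12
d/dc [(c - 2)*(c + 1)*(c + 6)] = 3*c^2 + 10*c - 8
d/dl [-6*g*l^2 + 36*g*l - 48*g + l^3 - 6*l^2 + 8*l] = -12*g*l + 36*g + 3*l^2 - 12*l + 8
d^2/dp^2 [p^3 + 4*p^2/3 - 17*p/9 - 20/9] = 6*p + 8/3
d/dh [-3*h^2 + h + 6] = 1 - 6*h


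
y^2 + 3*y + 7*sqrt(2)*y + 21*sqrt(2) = (y + 3)*(y + 7*sqrt(2))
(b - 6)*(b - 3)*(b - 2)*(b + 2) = b^4 - 9*b^3 + 14*b^2 + 36*b - 72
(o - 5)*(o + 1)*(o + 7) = o^3 + 3*o^2 - 33*o - 35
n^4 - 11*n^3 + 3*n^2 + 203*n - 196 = (n - 7)^2*(n - 1)*(n + 4)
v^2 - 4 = (v - 2)*(v + 2)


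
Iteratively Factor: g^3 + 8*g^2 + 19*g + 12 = (g + 3)*(g^2 + 5*g + 4) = (g + 3)*(g + 4)*(g + 1)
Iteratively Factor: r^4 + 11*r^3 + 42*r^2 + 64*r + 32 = (r + 2)*(r^3 + 9*r^2 + 24*r + 16) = (r + 2)*(r + 4)*(r^2 + 5*r + 4) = (r + 2)*(r + 4)^2*(r + 1)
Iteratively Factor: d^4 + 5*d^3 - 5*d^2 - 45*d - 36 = (d - 3)*(d^3 + 8*d^2 + 19*d + 12) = (d - 3)*(d + 3)*(d^2 + 5*d + 4) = (d - 3)*(d + 3)*(d + 4)*(d + 1)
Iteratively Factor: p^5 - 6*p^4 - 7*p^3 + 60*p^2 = (p)*(p^4 - 6*p^3 - 7*p^2 + 60*p) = p^2*(p^3 - 6*p^2 - 7*p + 60) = p^2*(p - 4)*(p^2 - 2*p - 15) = p^2*(p - 4)*(p + 3)*(p - 5)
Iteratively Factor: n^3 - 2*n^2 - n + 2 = (n - 1)*(n^2 - n - 2) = (n - 2)*(n - 1)*(n + 1)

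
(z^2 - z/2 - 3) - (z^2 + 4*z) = -9*z/2 - 3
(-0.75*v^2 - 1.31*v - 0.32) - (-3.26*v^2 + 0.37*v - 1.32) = 2.51*v^2 - 1.68*v + 1.0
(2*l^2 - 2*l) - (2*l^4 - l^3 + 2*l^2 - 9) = -2*l^4 + l^3 - 2*l + 9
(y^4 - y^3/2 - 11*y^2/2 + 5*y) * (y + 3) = y^5 + 5*y^4/2 - 7*y^3 - 23*y^2/2 + 15*y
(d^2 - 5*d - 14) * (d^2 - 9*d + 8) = d^4 - 14*d^3 + 39*d^2 + 86*d - 112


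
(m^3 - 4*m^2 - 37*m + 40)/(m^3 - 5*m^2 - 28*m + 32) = (m + 5)/(m + 4)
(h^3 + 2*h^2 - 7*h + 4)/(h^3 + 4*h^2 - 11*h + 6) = (h + 4)/(h + 6)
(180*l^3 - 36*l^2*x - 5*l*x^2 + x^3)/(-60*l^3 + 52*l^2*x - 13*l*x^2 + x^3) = (6*l + x)/(-2*l + x)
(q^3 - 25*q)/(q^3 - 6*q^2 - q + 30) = q*(q + 5)/(q^2 - q - 6)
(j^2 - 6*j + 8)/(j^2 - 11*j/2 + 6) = 2*(j - 2)/(2*j - 3)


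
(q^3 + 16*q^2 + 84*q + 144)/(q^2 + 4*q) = q + 12 + 36/q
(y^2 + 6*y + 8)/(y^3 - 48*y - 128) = (y + 2)/(y^2 - 4*y - 32)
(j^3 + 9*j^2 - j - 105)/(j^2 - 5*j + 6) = (j^2 + 12*j + 35)/(j - 2)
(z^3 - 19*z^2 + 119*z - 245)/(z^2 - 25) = (z^2 - 14*z + 49)/(z + 5)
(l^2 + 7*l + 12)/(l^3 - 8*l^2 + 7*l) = (l^2 + 7*l + 12)/(l*(l^2 - 8*l + 7))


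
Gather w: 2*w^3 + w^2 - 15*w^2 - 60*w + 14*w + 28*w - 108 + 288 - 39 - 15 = 2*w^3 - 14*w^2 - 18*w + 126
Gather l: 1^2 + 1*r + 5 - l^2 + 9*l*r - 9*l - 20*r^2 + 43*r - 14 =-l^2 + l*(9*r - 9) - 20*r^2 + 44*r - 8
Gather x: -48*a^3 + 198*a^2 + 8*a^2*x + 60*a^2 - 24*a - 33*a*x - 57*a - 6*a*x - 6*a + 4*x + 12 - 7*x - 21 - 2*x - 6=-48*a^3 + 258*a^2 - 87*a + x*(8*a^2 - 39*a - 5) - 15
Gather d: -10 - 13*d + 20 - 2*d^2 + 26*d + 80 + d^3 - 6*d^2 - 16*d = d^3 - 8*d^2 - 3*d + 90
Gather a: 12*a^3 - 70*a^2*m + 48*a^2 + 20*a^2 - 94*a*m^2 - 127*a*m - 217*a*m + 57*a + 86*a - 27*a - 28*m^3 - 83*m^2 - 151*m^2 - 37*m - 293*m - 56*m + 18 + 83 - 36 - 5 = 12*a^3 + a^2*(68 - 70*m) + a*(-94*m^2 - 344*m + 116) - 28*m^3 - 234*m^2 - 386*m + 60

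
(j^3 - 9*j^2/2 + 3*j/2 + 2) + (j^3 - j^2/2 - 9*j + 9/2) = 2*j^3 - 5*j^2 - 15*j/2 + 13/2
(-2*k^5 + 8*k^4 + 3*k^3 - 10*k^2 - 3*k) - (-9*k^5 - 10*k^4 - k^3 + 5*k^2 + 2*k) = 7*k^5 + 18*k^4 + 4*k^3 - 15*k^2 - 5*k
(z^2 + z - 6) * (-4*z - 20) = -4*z^3 - 24*z^2 + 4*z + 120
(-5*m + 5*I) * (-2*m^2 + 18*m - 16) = 10*m^3 - 90*m^2 - 10*I*m^2 + 80*m + 90*I*m - 80*I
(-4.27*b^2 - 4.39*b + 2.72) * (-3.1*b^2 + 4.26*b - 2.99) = 13.237*b^4 - 4.5812*b^3 - 14.3661*b^2 + 24.7133*b - 8.1328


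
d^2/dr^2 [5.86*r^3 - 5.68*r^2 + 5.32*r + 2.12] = 35.16*r - 11.36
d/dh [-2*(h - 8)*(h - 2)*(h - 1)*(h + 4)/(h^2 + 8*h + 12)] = 2*(-2*h^5 - 17*h^4 + 64*h^3 + 484*h^2 + 304*h - 1568)/(h^4 + 16*h^3 + 88*h^2 + 192*h + 144)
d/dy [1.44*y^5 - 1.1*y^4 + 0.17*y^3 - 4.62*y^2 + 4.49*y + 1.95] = 7.2*y^4 - 4.4*y^3 + 0.51*y^2 - 9.24*y + 4.49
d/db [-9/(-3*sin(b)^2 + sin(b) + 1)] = 9*(1 - 6*sin(b))*cos(b)/(-3*sin(b)^2 + sin(b) + 1)^2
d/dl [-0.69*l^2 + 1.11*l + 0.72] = 1.11 - 1.38*l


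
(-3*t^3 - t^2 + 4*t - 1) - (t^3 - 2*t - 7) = -4*t^3 - t^2 + 6*t + 6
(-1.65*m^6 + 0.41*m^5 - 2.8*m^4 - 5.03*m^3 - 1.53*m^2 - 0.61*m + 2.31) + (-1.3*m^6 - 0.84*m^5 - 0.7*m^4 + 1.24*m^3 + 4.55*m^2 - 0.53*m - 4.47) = -2.95*m^6 - 0.43*m^5 - 3.5*m^4 - 3.79*m^3 + 3.02*m^2 - 1.14*m - 2.16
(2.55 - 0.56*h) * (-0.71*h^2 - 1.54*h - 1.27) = 0.3976*h^3 - 0.9481*h^2 - 3.2158*h - 3.2385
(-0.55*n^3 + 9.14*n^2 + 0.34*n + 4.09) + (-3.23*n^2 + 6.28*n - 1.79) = -0.55*n^3 + 5.91*n^2 + 6.62*n + 2.3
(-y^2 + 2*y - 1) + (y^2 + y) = 3*y - 1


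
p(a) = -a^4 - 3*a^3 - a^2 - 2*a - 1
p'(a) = -4*a^3 - 9*a^2 - 2*a - 2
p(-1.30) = 3.64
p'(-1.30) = -5.82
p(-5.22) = -333.57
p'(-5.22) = 332.15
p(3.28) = -239.92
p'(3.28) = -246.54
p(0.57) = -3.13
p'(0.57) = -6.80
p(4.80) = -896.26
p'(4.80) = -661.33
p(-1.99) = 6.98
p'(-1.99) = -2.14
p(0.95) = -7.19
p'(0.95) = -15.45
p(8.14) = -6091.93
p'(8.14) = -2772.03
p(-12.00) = -15673.00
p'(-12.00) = 5638.00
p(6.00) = -1993.00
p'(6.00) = -1202.00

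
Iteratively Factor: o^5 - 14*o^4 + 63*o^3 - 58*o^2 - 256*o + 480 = (o - 4)*(o^4 - 10*o^3 + 23*o^2 + 34*o - 120) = (o - 5)*(o - 4)*(o^3 - 5*o^2 - 2*o + 24) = (o - 5)*(o - 4)*(o - 3)*(o^2 - 2*o - 8) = (o - 5)*(o - 4)*(o - 3)*(o + 2)*(o - 4)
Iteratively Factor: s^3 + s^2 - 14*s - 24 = (s + 2)*(s^2 - s - 12) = (s + 2)*(s + 3)*(s - 4)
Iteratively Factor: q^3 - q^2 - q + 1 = (q - 1)*(q^2 - 1) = (q - 1)*(q + 1)*(q - 1)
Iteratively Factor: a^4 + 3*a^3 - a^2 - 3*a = (a)*(a^3 + 3*a^2 - a - 3) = a*(a + 3)*(a^2 - 1) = a*(a + 1)*(a + 3)*(a - 1)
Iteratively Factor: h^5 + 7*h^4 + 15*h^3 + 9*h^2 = (h)*(h^4 + 7*h^3 + 15*h^2 + 9*h) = h^2*(h^3 + 7*h^2 + 15*h + 9) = h^2*(h + 1)*(h^2 + 6*h + 9) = h^2*(h + 1)*(h + 3)*(h + 3)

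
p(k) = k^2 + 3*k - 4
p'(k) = 2*k + 3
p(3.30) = 16.79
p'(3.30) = 9.60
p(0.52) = -2.17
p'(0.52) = 4.04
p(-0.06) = -4.18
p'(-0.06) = 2.88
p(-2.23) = -5.72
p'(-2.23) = -1.46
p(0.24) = -3.22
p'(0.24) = 3.48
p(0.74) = -1.23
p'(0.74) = 4.48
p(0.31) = -2.97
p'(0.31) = 3.62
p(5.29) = 39.85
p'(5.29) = 13.58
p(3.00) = 14.00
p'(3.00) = 9.00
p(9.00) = 104.00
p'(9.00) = 21.00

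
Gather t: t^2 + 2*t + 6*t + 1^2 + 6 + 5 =t^2 + 8*t + 12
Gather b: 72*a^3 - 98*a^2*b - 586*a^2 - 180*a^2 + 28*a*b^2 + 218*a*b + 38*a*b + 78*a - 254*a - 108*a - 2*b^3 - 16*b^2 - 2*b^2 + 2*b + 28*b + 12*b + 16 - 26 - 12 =72*a^3 - 766*a^2 - 284*a - 2*b^3 + b^2*(28*a - 18) + b*(-98*a^2 + 256*a + 42) - 22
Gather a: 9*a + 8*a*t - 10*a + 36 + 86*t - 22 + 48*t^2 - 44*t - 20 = a*(8*t - 1) + 48*t^2 + 42*t - 6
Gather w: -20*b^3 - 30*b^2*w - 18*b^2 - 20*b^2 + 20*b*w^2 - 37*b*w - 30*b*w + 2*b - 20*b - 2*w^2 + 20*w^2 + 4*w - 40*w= -20*b^3 - 38*b^2 - 18*b + w^2*(20*b + 18) + w*(-30*b^2 - 67*b - 36)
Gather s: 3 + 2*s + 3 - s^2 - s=-s^2 + s + 6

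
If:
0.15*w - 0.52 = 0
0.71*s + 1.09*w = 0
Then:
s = -5.32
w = 3.47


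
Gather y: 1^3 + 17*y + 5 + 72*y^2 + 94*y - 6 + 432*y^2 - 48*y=504*y^2 + 63*y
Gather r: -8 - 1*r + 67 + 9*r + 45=8*r + 104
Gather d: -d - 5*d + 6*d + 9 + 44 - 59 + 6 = 0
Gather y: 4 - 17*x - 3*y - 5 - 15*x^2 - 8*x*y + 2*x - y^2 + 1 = -15*x^2 - 15*x - y^2 + y*(-8*x - 3)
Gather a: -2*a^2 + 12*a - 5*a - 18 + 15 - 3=-2*a^2 + 7*a - 6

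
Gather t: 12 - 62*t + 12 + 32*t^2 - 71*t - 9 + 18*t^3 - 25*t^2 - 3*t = 18*t^3 + 7*t^2 - 136*t + 15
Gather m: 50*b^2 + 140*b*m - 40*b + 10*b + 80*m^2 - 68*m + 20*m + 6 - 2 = 50*b^2 - 30*b + 80*m^2 + m*(140*b - 48) + 4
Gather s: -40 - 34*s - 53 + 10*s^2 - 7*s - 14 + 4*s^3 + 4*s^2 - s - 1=4*s^3 + 14*s^2 - 42*s - 108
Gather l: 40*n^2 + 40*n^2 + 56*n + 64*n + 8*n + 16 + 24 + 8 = 80*n^2 + 128*n + 48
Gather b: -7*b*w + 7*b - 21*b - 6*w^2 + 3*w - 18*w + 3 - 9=b*(-7*w - 14) - 6*w^2 - 15*w - 6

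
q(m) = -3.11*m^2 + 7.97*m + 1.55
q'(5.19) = -24.31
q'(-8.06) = 58.10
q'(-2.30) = 22.28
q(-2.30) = -33.23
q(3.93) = -15.16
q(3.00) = -2.53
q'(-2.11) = 21.09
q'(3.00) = -10.69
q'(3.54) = -14.05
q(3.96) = -15.66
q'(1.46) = -1.11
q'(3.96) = -16.66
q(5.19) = -40.86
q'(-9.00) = 63.95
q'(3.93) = -16.47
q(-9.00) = -322.09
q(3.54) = -9.21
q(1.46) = 6.56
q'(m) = 7.97 - 6.22*m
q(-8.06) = -264.72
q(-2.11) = -29.11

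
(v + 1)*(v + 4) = v^2 + 5*v + 4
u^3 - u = u*(u - 1)*(u + 1)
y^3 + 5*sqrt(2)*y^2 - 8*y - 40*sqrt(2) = (y - 2*sqrt(2))*(y + 2*sqrt(2))*(y + 5*sqrt(2))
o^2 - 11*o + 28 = (o - 7)*(o - 4)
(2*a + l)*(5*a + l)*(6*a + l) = 60*a^3 + 52*a^2*l + 13*a*l^2 + l^3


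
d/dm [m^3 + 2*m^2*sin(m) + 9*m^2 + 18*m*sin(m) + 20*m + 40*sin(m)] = 2*m^2*cos(m) + 3*m^2 + 4*m*sin(m) + 18*m*cos(m) + 18*m + 18*sin(m) + 40*cos(m) + 20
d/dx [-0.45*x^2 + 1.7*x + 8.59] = 1.7 - 0.9*x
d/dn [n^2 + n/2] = 2*n + 1/2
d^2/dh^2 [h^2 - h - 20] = 2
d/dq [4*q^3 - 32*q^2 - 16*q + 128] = 12*q^2 - 64*q - 16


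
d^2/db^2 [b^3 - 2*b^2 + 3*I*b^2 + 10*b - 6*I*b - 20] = 6*b - 4 + 6*I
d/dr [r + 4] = 1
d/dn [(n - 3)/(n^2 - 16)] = (n^2 - 2*n*(n - 3) - 16)/(n^2 - 16)^2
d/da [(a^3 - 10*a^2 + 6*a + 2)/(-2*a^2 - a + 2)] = 2*(-a^4 - a^3 + 14*a^2 - 16*a + 7)/(4*a^4 + 4*a^3 - 7*a^2 - 4*a + 4)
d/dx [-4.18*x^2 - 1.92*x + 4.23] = -8.36*x - 1.92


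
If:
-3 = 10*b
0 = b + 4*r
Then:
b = -3/10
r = 3/40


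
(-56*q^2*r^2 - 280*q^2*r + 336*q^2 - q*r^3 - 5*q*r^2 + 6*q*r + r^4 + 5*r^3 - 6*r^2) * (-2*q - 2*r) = 112*q^3*r^2 + 560*q^3*r - 672*q^3 + 114*q^2*r^3 + 570*q^2*r^2 - 684*q^2*r - 2*r^5 - 10*r^4 + 12*r^3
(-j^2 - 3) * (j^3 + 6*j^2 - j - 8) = -j^5 - 6*j^4 - 2*j^3 - 10*j^2 + 3*j + 24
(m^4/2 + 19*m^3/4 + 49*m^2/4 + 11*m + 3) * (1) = m^4/2 + 19*m^3/4 + 49*m^2/4 + 11*m + 3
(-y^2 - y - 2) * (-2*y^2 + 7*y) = 2*y^4 - 5*y^3 - 3*y^2 - 14*y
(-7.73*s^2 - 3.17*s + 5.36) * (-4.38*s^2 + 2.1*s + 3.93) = 33.8574*s^4 - 2.3484*s^3 - 60.5127*s^2 - 1.2021*s + 21.0648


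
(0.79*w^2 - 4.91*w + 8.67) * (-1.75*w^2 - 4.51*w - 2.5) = -1.3825*w^4 + 5.0296*w^3 + 4.9966*w^2 - 26.8267*w - 21.675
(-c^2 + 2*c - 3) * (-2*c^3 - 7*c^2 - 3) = 2*c^5 + 3*c^4 - 8*c^3 + 24*c^2 - 6*c + 9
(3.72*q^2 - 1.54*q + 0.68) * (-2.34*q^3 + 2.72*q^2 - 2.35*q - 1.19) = -8.7048*q^5 + 13.722*q^4 - 14.522*q^3 + 1.0418*q^2 + 0.2346*q - 0.8092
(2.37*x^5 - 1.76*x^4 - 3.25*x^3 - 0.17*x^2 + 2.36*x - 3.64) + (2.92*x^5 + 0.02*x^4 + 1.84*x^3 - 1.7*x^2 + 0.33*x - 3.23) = 5.29*x^5 - 1.74*x^4 - 1.41*x^3 - 1.87*x^2 + 2.69*x - 6.87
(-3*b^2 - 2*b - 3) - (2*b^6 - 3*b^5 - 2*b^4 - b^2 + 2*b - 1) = -2*b^6 + 3*b^5 + 2*b^4 - 2*b^2 - 4*b - 2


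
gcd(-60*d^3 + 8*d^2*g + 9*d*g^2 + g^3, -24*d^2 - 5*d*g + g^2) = 1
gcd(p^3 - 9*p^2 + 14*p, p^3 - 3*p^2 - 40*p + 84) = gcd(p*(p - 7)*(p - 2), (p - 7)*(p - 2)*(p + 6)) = p^2 - 9*p + 14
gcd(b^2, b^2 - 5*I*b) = b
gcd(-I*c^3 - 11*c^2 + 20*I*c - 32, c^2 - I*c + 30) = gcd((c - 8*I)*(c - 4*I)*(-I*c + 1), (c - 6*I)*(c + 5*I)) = 1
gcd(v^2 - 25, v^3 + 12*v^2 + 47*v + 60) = v + 5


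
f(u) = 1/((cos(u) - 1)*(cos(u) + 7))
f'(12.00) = -2.75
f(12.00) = -0.82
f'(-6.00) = 22.02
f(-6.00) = -3.15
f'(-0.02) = -62500.00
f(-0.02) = -625.04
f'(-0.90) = -0.68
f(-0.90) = -0.35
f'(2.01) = 0.05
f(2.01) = -0.11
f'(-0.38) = -9.11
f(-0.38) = -1.77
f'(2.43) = 0.02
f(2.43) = -0.09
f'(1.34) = 0.20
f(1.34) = -0.18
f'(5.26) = -0.46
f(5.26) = -0.28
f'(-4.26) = 0.05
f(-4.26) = -0.11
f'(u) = sin(u)/((cos(u) - 1)*(cos(u) + 7)^2) + sin(u)/((cos(u) - 1)^2*(cos(u) + 7)) = 2*(cos(u) + 3)*sin(u)/((cos(u) - 1)^2*(cos(u) + 7)^2)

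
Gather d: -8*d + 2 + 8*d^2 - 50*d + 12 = 8*d^2 - 58*d + 14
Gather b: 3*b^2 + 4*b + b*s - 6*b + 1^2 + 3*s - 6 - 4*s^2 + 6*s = 3*b^2 + b*(s - 2) - 4*s^2 + 9*s - 5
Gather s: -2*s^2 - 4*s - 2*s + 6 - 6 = -2*s^2 - 6*s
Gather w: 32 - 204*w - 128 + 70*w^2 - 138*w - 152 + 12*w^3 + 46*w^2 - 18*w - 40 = 12*w^3 + 116*w^2 - 360*w - 288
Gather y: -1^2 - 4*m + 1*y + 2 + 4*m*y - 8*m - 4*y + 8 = -12*m + y*(4*m - 3) + 9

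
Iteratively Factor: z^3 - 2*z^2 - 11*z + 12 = (z - 4)*(z^2 + 2*z - 3) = (z - 4)*(z - 1)*(z + 3)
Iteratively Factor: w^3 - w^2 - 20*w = (w)*(w^2 - w - 20) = w*(w - 5)*(w + 4)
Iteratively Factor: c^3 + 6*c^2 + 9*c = (c + 3)*(c^2 + 3*c) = (c + 3)^2*(c)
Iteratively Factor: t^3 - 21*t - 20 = (t - 5)*(t^2 + 5*t + 4) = (t - 5)*(t + 4)*(t + 1)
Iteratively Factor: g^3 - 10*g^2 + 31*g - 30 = (g - 2)*(g^2 - 8*g + 15) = (g - 5)*(g - 2)*(g - 3)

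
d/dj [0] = 0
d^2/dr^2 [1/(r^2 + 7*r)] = 2*(-r*(r + 7) + (2*r + 7)^2)/(r^3*(r + 7)^3)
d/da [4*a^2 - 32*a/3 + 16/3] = 8*a - 32/3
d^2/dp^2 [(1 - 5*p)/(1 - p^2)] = 2*(4*p^2*(5*p - 1) + (1 - 15*p)*(p^2 - 1))/(p^2 - 1)^3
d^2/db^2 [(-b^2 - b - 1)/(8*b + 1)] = -114/(512*b^3 + 192*b^2 + 24*b + 1)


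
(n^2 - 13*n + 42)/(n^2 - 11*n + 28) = (n - 6)/(n - 4)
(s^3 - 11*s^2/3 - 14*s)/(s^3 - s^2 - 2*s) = (-s^2 + 11*s/3 + 14)/(-s^2 + s + 2)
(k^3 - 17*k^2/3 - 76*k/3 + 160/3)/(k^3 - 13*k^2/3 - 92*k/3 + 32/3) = (3*k - 5)/(3*k - 1)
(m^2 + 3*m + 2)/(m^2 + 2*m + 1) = (m + 2)/(m + 1)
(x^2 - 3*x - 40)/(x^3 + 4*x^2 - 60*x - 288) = (x + 5)/(x^2 + 12*x + 36)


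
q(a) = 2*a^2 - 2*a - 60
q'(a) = 4*a - 2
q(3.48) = -42.74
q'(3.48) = 11.92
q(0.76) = -60.36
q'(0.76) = 1.04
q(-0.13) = -59.71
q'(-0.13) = -2.52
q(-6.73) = 44.05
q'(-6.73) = -28.92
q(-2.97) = -36.42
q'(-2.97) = -13.88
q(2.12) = -55.25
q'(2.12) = 6.48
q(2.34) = -53.73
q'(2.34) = 7.36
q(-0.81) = -57.07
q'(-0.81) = -5.24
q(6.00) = 0.00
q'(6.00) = 22.00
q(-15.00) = 420.00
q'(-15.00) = -62.00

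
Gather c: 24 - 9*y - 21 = 3 - 9*y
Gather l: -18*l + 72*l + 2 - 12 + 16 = 54*l + 6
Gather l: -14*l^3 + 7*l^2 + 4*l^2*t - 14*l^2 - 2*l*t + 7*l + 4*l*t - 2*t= -14*l^3 + l^2*(4*t - 7) + l*(2*t + 7) - 2*t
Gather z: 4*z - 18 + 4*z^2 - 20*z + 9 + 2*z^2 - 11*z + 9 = 6*z^2 - 27*z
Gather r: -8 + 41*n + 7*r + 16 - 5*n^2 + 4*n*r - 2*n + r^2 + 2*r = -5*n^2 + 39*n + r^2 + r*(4*n + 9) + 8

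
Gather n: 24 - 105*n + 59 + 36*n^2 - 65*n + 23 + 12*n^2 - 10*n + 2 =48*n^2 - 180*n + 108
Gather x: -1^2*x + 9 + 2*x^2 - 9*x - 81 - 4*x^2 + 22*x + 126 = -2*x^2 + 12*x + 54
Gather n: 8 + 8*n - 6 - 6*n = 2*n + 2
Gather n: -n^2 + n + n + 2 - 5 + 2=-n^2 + 2*n - 1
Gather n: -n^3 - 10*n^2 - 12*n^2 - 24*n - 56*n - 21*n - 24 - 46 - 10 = -n^3 - 22*n^2 - 101*n - 80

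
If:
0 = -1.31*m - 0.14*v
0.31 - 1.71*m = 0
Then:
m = 0.18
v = -1.70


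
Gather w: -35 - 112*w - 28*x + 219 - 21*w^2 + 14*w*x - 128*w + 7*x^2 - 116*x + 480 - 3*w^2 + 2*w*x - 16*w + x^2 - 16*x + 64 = -24*w^2 + w*(16*x - 256) + 8*x^2 - 160*x + 728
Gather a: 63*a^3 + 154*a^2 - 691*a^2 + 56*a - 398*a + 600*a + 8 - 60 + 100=63*a^3 - 537*a^2 + 258*a + 48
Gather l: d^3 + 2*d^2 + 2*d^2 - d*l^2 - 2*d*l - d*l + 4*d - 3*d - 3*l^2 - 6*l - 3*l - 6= d^3 + 4*d^2 + d + l^2*(-d - 3) + l*(-3*d - 9) - 6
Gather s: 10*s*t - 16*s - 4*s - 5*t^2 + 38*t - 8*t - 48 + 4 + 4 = s*(10*t - 20) - 5*t^2 + 30*t - 40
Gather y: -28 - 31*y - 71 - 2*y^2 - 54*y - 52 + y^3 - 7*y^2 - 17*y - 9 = y^3 - 9*y^2 - 102*y - 160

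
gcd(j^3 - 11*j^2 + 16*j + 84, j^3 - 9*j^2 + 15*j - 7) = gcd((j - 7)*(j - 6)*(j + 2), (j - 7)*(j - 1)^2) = j - 7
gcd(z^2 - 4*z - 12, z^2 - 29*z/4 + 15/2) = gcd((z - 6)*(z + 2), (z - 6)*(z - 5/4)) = z - 6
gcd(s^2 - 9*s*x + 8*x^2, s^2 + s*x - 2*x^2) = -s + x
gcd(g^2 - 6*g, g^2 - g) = g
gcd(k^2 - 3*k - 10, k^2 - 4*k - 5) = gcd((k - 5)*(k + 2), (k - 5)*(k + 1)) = k - 5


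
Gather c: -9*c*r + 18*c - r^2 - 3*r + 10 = c*(18 - 9*r) - r^2 - 3*r + 10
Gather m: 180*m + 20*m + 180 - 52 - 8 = 200*m + 120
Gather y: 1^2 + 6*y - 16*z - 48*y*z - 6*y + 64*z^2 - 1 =-48*y*z + 64*z^2 - 16*z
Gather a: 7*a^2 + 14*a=7*a^2 + 14*a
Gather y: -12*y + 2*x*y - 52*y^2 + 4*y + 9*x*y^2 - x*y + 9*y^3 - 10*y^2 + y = 9*y^3 + y^2*(9*x - 62) + y*(x - 7)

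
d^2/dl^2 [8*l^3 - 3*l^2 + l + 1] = 48*l - 6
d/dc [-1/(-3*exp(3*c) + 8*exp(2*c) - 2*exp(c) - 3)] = (-9*exp(2*c) + 16*exp(c) - 2)*exp(c)/(3*exp(3*c) - 8*exp(2*c) + 2*exp(c) + 3)^2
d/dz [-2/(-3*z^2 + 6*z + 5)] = 12*(1 - z)/(-3*z^2 + 6*z + 5)^2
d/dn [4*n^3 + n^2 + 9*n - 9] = 12*n^2 + 2*n + 9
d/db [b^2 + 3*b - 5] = 2*b + 3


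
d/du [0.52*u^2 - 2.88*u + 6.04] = 1.04*u - 2.88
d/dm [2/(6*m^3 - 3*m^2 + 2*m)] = 4*(-9*m^2 + 3*m - 1)/(m^2*(6*m^2 - 3*m + 2)^2)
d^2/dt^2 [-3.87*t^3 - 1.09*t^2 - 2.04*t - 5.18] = -23.22*t - 2.18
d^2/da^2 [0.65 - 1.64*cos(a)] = 1.64*cos(a)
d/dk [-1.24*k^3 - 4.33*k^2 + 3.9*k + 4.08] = -3.72*k^2 - 8.66*k + 3.9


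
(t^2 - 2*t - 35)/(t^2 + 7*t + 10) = (t - 7)/(t + 2)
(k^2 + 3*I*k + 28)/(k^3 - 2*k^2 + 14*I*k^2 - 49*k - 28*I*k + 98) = (k - 4*I)/(k^2 + k*(-2 + 7*I) - 14*I)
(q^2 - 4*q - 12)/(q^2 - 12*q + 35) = (q^2 - 4*q - 12)/(q^2 - 12*q + 35)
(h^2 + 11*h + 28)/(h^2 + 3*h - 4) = (h + 7)/(h - 1)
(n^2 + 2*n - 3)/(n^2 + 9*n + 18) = (n - 1)/(n + 6)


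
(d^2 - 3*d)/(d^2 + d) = (d - 3)/(d + 1)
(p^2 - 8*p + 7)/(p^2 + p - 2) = (p - 7)/(p + 2)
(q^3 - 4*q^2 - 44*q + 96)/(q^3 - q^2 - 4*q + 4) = (q^2 - 2*q - 48)/(q^2 + q - 2)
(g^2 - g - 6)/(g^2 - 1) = (g^2 - g - 6)/(g^2 - 1)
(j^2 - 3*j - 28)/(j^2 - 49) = (j + 4)/(j + 7)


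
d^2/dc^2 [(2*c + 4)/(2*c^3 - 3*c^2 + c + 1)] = 4*((c + 2)*(6*c^2 - 6*c + 1)^2 + (-6*c^2 + 6*c - 3*(c + 2)*(2*c - 1) - 1)*(2*c^3 - 3*c^2 + c + 1))/(2*c^3 - 3*c^2 + c + 1)^3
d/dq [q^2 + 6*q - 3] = 2*q + 6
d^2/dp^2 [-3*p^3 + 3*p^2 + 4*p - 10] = 6 - 18*p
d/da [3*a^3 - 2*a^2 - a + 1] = 9*a^2 - 4*a - 1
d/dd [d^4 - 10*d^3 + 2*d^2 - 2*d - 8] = 4*d^3 - 30*d^2 + 4*d - 2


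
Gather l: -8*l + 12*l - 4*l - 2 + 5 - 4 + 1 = 0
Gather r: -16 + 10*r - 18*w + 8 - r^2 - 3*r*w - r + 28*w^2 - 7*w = -r^2 + r*(9 - 3*w) + 28*w^2 - 25*w - 8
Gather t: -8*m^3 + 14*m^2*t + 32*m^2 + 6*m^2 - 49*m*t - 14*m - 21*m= -8*m^3 + 38*m^2 - 35*m + t*(14*m^2 - 49*m)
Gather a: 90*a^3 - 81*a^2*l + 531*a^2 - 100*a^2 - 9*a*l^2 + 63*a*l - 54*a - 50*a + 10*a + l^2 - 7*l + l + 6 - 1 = 90*a^3 + a^2*(431 - 81*l) + a*(-9*l^2 + 63*l - 94) + l^2 - 6*l + 5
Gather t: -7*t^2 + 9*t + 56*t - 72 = -7*t^2 + 65*t - 72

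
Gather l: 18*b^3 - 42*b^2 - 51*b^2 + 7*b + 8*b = 18*b^3 - 93*b^2 + 15*b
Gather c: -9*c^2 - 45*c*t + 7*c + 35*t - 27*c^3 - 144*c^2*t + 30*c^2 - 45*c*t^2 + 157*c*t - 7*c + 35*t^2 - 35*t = -27*c^3 + c^2*(21 - 144*t) + c*(-45*t^2 + 112*t) + 35*t^2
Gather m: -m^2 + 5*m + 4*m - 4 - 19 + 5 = -m^2 + 9*m - 18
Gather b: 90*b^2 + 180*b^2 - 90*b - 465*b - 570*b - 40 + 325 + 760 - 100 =270*b^2 - 1125*b + 945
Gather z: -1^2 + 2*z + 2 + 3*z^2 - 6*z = 3*z^2 - 4*z + 1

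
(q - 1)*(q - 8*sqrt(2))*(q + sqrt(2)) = q^3 - 7*sqrt(2)*q^2 - q^2 - 16*q + 7*sqrt(2)*q + 16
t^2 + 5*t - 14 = (t - 2)*(t + 7)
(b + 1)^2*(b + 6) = b^3 + 8*b^2 + 13*b + 6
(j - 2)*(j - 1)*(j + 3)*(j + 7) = j^4 + 7*j^3 - 7*j^2 - 43*j + 42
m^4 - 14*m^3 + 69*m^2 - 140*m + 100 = (m - 5)^2*(m - 2)^2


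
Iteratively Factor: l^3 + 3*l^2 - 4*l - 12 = (l - 2)*(l^2 + 5*l + 6) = (l - 2)*(l + 3)*(l + 2)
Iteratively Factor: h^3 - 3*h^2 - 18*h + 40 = (h - 5)*(h^2 + 2*h - 8) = (h - 5)*(h - 2)*(h + 4)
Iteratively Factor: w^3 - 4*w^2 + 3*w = (w - 3)*(w^2 - w) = w*(w - 3)*(w - 1)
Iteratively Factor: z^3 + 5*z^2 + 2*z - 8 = (z + 4)*(z^2 + z - 2) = (z - 1)*(z + 4)*(z + 2)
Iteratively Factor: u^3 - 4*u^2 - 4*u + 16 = (u + 2)*(u^2 - 6*u + 8) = (u - 2)*(u + 2)*(u - 4)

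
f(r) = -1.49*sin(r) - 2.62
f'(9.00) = 1.36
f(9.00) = -3.23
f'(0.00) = -1.49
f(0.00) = -2.62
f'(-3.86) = 1.12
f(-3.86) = -3.60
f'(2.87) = 1.44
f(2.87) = -3.02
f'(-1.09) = -0.69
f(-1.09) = -1.30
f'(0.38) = -1.38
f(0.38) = -3.17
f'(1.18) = -0.57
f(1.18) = -4.00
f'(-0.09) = -1.48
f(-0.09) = -2.49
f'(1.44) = -0.19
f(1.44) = -4.10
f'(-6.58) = -1.42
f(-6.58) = -2.18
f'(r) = -1.49*cos(r)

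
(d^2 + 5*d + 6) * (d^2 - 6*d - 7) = d^4 - d^3 - 31*d^2 - 71*d - 42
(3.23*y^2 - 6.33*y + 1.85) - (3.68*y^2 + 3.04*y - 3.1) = -0.45*y^2 - 9.37*y + 4.95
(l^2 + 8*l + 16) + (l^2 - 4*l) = 2*l^2 + 4*l + 16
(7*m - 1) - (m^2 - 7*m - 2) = -m^2 + 14*m + 1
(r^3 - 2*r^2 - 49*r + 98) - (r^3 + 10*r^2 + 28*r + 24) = -12*r^2 - 77*r + 74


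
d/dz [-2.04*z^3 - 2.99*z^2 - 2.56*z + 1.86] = -6.12*z^2 - 5.98*z - 2.56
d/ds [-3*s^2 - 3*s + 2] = -6*s - 3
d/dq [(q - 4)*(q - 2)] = 2*q - 6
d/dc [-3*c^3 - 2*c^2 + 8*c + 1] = -9*c^2 - 4*c + 8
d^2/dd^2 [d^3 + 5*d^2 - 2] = 6*d + 10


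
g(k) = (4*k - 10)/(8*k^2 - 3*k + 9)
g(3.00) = 0.03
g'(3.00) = 0.04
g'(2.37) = 0.09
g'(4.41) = 0.00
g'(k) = (3 - 16*k)*(4*k - 10)/(8*k^2 - 3*k + 9)^2 + 4/(8*k^2 - 3*k + 9)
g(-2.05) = -0.37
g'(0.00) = 0.07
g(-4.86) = -0.14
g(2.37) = -0.01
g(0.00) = -1.11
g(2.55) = 0.00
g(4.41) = 0.05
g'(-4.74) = -0.04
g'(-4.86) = -0.03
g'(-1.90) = -0.22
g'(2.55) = 0.07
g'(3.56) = 0.02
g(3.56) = 0.04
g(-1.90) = -0.40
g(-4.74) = -0.14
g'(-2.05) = -0.19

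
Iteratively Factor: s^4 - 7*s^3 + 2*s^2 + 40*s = (s - 4)*(s^3 - 3*s^2 - 10*s) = (s - 5)*(s - 4)*(s^2 + 2*s) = (s - 5)*(s - 4)*(s + 2)*(s)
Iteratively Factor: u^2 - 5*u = (u)*(u - 5)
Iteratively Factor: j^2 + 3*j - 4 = (j + 4)*(j - 1)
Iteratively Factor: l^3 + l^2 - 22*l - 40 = (l + 2)*(l^2 - l - 20) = (l + 2)*(l + 4)*(l - 5)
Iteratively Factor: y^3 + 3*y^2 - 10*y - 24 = (y + 2)*(y^2 + y - 12) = (y + 2)*(y + 4)*(y - 3)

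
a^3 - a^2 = a^2*(a - 1)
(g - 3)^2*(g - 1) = g^3 - 7*g^2 + 15*g - 9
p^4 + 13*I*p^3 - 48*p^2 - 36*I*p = p*(p + I)*(p + 6*I)^2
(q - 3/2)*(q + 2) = q^2 + q/2 - 3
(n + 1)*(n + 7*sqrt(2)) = n^2 + n + 7*sqrt(2)*n + 7*sqrt(2)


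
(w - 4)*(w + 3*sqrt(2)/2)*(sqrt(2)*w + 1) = sqrt(2)*w^3 - 4*sqrt(2)*w^2 + 4*w^2 - 16*w + 3*sqrt(2)*w/2 - 6*sqrt(2)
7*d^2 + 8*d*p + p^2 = (d + p)*(7*d + p)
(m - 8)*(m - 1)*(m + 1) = m^3 - 8*m^2 - m + 8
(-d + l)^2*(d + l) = d^3 - d^2*l - d*l^2 + l^3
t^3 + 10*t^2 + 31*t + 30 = (t + 2)*(t + 3)*(t + 5)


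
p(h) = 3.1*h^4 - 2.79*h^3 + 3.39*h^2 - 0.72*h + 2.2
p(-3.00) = 361.30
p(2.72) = 138.86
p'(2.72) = 205.33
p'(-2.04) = -154.66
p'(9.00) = 8421.93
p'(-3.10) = -471.58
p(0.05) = 2.17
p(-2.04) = 95.15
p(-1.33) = 25.42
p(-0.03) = 2.22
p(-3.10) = 406.42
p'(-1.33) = -53.72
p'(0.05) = -0.40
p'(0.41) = 1.51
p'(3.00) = 279.09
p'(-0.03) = -0.93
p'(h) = 12.4*h^3 - 8.37*h^2 + 6.78*h - 0.72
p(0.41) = 2.37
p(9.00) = 18575.50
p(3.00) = 206.32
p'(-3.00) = -431.19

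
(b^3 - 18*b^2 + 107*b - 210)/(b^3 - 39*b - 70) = (b^2 - 11*b + 30)/(b^2 + 7*b + 10)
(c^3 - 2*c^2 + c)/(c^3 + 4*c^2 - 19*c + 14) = c*(c - 1)/(c^2 + 5*c - 14)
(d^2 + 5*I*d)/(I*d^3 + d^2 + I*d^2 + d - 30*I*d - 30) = d*(-I*d + 5)/(d^3 + d^2*(1 - I) - d*(30 + I) + 30*I)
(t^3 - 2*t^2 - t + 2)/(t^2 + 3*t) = (t^3 - 2*t^2 - t + 2)/(t*(t + 3))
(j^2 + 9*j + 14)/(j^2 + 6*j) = (j^2 + 9*j + 14)/(j*(j + 6))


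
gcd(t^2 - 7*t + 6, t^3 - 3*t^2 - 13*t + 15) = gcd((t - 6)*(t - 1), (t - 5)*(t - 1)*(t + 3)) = t - 1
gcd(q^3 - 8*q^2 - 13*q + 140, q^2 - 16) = q + 4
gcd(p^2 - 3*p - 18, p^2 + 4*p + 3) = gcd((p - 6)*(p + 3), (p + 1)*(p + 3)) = p + 3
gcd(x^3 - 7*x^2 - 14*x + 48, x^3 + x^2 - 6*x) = x^2 + x - 6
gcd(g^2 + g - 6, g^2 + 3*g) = g + 3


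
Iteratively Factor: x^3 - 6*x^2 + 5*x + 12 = (x + 1)*(x^2 - 7*x + 12) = (x - 3)*(x + 1)*(x - 4)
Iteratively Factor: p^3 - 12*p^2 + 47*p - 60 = (p - 4)*(p^2 - 8*p + 15) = (p - 4)*(p - 3)*(p - 5)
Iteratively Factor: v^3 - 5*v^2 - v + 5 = (v - 1)*(v^2 - 4*v - 5) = (v - 1)*(v + 1)*(v - 5)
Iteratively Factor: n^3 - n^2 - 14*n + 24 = (n - 3)*(n^2 + 2*n - 8) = (n - 3)*(n + 4)*(n - 2)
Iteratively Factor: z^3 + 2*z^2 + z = (z + 1)*(z^2 + z) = (z + 1)^2*(z)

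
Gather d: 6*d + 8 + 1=6*d + 9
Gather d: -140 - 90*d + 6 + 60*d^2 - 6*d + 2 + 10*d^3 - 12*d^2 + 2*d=10*d^3 + 48*d^2 - 94*d - 132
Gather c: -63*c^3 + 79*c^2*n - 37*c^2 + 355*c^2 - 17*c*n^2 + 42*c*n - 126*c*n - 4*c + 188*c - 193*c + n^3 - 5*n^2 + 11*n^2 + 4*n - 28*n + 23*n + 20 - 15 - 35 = -63*c^3 + c^2*(79*n + 318) + c*(-17*n^2 - 84*n - 9) + n^3 + 6*n^2 - n - 30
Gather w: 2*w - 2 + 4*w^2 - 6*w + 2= 4*w^2 - 4*w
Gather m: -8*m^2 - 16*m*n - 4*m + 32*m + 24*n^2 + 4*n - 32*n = -8*m^2 + m*(28 - 16*n) + 24*n^2 - 28*n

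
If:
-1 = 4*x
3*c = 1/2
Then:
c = 1/6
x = -1/4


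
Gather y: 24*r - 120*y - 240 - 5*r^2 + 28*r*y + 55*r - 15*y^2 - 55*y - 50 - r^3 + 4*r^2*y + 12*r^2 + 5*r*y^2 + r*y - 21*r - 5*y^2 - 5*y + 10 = -r^3 + 7*r^2 + 58*r + y^2*(5*r - 20) + y*(4*r^2 + 29*r - 180) - 280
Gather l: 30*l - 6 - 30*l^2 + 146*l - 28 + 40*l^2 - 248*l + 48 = 10*l^2 - 72*l + 14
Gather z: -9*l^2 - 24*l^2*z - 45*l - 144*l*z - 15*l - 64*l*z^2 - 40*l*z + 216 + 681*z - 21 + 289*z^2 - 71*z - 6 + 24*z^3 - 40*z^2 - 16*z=-9*l^2 - 60*l + 24*z^3 + z^2*(249 - 64*l) + z*(-24*l^2 - 184*l + 594) + 189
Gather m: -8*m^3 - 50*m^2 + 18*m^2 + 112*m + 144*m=-8*m^3 - 32*m^2 + 256*m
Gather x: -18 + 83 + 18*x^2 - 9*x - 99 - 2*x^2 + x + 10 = 16*x^2 - 8*x - 24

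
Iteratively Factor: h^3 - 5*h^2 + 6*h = (h - 3)*(h^2 - 2*h) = (h - 3)*(h - 2)*(h)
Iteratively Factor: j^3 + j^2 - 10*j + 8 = (j + 4)*(j^2 - 3*j + 2) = (j - 1)*(j + 4)*(j - 2)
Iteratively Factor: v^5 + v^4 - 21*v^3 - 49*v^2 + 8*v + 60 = (v + 3)*(v^4 - 2*v^3 - 15*v^2 - 4*v + 20) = (v - 5)*(v + 3)*(v^3 + 3*v^2 - 4) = (v - 5)*(v - 1)*(v + 3)*(v^2 + 4*v + 4) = (v - 5)*(v - 1)*(v + 2)*(v + 3)*(v + 2)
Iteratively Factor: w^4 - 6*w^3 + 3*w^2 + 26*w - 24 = (w - 1)*(w^3 - 5*w^2 - 2*w + 24) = (w - 1)*(w + 2)*(w^2 - 7*w + 12) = (w - 3)*(w - 1)*(w + 2)*(w - 4)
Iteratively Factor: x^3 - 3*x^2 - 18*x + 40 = (x - 2)*(x^2 - x - 20) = (x - 2)*(x + 4)*(x - 5)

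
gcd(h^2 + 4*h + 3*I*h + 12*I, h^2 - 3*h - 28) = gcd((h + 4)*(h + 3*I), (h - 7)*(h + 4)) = h + 4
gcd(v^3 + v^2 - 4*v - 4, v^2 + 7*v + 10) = v + 2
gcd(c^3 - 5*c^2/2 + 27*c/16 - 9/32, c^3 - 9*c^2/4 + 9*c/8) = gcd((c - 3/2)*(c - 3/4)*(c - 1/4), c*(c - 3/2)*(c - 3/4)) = c^2 - 9*c/4 + 9/8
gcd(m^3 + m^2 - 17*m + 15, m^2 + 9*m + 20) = m + 5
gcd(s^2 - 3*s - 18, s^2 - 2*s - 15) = s + 3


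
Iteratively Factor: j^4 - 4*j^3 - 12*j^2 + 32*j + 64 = (j - 4)*(j^3 - 12*j - 16) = (j - 4)^2*(j^2 + 4*j + 4) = (j - 4)^2*(j + 2)*(j + 2)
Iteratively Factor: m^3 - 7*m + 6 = (m + 3)*(m^2 - 3*m + 2) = (m - 1)*(m + 3)*(m - 2)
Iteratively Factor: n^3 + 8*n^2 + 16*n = (n + 4)*(n^2 + 4*n) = (n + 4)^2*(n)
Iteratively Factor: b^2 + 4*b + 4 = (b + 2)*(b + 2)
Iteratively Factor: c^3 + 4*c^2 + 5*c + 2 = (c + 2)*(c^2 + 2*c + 1) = (c + 1)*(c + 2)*(c + 1)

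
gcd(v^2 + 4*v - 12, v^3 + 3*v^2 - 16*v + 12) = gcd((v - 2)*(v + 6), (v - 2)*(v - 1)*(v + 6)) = v^2 + 4*v - 12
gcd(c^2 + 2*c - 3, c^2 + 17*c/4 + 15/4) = c + 3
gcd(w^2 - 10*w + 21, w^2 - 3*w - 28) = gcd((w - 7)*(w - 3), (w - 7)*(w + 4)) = w - 7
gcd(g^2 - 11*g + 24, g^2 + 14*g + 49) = 1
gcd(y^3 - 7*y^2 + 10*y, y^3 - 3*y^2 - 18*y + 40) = y^2 - 7*y + 10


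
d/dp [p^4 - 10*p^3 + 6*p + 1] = 4*p^3 - 30*p^2 + 6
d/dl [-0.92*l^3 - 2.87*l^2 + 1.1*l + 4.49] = -2.76*l^2 - 5.74*l + 1.1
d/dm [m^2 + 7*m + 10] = 2*m + 7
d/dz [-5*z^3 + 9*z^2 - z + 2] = -15*z^2 + 18*z - 1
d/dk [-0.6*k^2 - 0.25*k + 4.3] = -1.2*k - 0.25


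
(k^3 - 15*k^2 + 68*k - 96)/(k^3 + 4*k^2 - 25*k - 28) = (k^2 - 11*k + 24)/(k^2 + 8*k + 7)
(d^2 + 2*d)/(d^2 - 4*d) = (d + 2)/(d - 4)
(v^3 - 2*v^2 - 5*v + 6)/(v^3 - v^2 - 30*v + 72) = (v^2 + v - 2)/(v^2 + 2*v - 24)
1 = 1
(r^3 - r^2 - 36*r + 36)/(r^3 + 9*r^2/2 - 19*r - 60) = 2*(r^2 - 7*r + 6)/(2*r^2 - 3*r - 20)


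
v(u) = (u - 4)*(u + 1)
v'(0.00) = -3.00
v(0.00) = -4.00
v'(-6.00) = -15.00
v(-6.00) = 50.00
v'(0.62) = -1.76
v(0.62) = -5.48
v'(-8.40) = -19.80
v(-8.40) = 91.76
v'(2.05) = 1.10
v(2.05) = -5.95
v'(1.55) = 0.10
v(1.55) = -6.25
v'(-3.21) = -9.42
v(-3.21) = 15.93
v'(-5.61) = -14.22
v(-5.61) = 44.30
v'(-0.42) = -3.84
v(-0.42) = -2.56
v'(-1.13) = -5.26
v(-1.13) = 0.67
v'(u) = 2*u - 3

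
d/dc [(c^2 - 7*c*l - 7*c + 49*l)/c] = 1 - 49*l/c^2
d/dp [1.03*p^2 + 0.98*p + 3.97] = 2.06*p + 0.98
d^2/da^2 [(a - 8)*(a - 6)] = 2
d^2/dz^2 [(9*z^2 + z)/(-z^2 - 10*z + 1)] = 2*(89*z^3 - 27*z^2 - 3*z - 19)/(z^6 + 30*z^5 + 297*z^4 + 940*z^3 - 297*z^2 + 30*z - 1)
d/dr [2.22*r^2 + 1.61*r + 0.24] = 4.44*r + 1.61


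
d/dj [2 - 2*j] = -2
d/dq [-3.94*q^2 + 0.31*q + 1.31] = 0.31 - 7.88*q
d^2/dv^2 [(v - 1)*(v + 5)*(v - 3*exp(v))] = -3*v^2*exp(v) - 24*v*exp(v) + 6*v - 15*exp(v) + 8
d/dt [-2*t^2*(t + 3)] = 6*t*(-t - 2)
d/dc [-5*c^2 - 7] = -10*c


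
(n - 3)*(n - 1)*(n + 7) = n^3 + 3*n^2 - 25*n + 21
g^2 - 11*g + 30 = (g - 6)*(g - 5)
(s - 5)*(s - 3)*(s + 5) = s^3 - 3*s^2 - 25*s + 75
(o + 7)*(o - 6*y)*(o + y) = o^3 - 5*o^2*y + 7*o^2 - 6*o*y^2 - 35*o*y - 42*y^2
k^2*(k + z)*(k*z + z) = k^4*z + k^3*z^2 + k^3*z + k^2*z^2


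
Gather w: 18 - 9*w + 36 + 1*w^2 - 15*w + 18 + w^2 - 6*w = 2*w^2 - 30*w + 72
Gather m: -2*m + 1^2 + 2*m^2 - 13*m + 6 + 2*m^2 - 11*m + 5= 4*m^2 - 26*m + 12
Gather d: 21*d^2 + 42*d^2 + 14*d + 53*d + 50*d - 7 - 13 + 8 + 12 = 63*d^2 + 117*d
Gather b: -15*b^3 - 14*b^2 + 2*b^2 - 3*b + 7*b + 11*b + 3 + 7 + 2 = -15*b^3 - 12*b^2 + 15*b + 12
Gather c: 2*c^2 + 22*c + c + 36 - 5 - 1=2*c^2 + 23*c + 30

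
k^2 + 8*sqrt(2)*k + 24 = (k + 2*sqrt(2))*(k + 6*sqrt(2))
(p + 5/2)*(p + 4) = p^2 + 13*p/2 + 10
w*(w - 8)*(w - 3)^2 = w^4 - 14*w^3 + 57*w^2 - 72*w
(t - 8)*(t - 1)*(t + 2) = t^3 - 7*t^2 - 10*t + 16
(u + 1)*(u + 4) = u^2 + 5*u + 4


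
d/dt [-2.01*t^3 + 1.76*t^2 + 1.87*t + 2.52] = -6.03*t^2 + 3.52*t + 1.87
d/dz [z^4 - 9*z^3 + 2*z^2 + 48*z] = 4*z^3 - 27*z^2 + 4*z + 48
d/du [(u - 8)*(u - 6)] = 2*u - 14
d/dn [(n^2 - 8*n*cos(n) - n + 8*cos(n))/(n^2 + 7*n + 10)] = (-(2*n + 7)*(n^2 - 8*n*cos(n) - n + 8*cos(n)) + (n^2 + 7*n + 10)*(8*n*sin(n) + 2*n - 8*sqrt(2)*sin(n + pi/4) - 1))/(n^2 + 7*n + 10)^2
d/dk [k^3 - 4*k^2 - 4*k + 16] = 3*k^2 - 8*k - 4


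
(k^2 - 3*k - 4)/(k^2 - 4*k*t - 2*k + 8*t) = (k^2 - 3*k - 4)/(k^2 - 4*k*t - 2*k + 8*t)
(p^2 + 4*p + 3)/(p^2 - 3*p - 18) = (p + 1)/(p - 6)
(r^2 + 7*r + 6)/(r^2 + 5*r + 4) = (r + 6)/(r + 4)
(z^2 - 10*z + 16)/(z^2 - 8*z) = (z - 2)/z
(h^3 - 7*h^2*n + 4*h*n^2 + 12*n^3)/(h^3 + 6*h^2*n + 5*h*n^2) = (h^2 - 8*h*n + 12*n^2)/(h*(h + 5*n))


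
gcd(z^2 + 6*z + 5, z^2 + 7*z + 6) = z + 1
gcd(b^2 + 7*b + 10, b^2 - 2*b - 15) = 1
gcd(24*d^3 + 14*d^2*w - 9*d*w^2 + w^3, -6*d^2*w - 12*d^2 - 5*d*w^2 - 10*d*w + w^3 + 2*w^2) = -6*d^2 - 5*d*w + w^2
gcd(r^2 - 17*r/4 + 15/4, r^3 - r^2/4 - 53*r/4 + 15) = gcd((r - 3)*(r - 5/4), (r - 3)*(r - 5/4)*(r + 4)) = r^2 - 17*r/4 + 15/4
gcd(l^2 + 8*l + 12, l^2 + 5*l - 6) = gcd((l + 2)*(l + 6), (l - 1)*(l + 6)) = l + 6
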